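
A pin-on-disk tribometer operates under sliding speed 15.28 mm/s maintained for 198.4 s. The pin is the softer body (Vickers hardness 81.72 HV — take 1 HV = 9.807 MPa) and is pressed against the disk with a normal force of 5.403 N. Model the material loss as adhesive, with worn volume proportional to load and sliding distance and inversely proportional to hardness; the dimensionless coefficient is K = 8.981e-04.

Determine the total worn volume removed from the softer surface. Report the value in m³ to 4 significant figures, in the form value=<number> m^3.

value=1.836e-11 m^3

All working math keeps full float precision, and the intermediates appear rounded; rounded just once: 4 significant digits.
Convert: Sliding speed v = 15.28 mm/s = 0.01528 m/s. Distance covered L = v·t = 0.01528 m/s × 198.4 s = 3.032 m.
Convert: Hardness H = 81.72 HV × 9.807 MPa/HV = 801.4 MPa = 8.014e+08 Pa.
SI base units throughout: W = 5.403 N, H = 8.014e+08 Pa, K = 8.981e-04.
Archard volume V = K·W·L/H = 8.981e-04 · 5.403 · 3.032 / 8.014e+08 = 1.836e-11 m³.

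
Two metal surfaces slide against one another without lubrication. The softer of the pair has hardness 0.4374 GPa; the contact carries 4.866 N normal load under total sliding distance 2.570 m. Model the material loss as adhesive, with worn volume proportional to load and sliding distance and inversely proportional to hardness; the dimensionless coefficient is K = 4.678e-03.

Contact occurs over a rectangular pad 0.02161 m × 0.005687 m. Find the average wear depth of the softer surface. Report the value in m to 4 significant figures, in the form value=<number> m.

The algebra carries full precision — printed values are rounded, and rounded once at the end to 4 significant digits.
Hardness H = 0.4374 GPa = 4.374e+08 Pa.
Contact area A = 0.02161 m × 0.005687 m = 1.229e-04 m².
In SI base units: W = 4.866 N, H = 4.374e+08 Pa, K = 4.678e-03.
By Archard's law, V = K·W·L/H = 4.678e-03 · 4.866 · 2.570 / 4.374e+08 = 1.337e-10 m³.
Mean depth h = V/A = 1.337e-10 / 1.229e-04 = 1.088e-06 m.

value=1.088e-06 m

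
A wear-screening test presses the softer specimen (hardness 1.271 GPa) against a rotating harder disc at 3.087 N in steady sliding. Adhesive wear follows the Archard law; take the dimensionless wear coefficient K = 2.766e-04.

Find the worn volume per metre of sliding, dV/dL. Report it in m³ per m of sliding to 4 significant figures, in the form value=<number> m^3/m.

value=6.718e-13 m^3/m

The algebra keeps full float precision, and the intermediates are shown rounded. Rounded once at the end: 4 significant figures.
Hardness H = 1.271 GPa = 1.271e+09 Pa.
Restated in SI base units: W = 3.087 N, H = 1.271e+09 Pa, K = 2.766e-04.
Sliding wear rate dV/dL = K·W/H (independent of L): 2.766e-04 · 3.087 / 1.271e+09 = 6.718e-13 m³/m.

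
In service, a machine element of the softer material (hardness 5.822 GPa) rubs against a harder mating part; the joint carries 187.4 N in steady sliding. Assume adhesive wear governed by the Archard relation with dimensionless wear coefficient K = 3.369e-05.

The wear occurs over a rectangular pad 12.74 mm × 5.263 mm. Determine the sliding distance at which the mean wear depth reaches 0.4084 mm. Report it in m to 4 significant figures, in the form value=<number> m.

value=2.525e+04 m

Intermediates appear rounded — every step keeps full precision — rounded just once, at four significant digits.
Hardness H = 5.822 GPa = 5.822e+09 Pa.
Pad sides 12.74 mm × 5.263 mm = 0.01274 m × 0.005263 m. Contact area A = 0.01274 m × 0.005263 m = 6.705e-05 m².
Depth limit h_lim = 0.4084 mm = 4.084e-04 m.
Working in SI base units: W = 187.4 N, H = 5.822e+09 Pa, K = 3.369e-05.
Allowed volume V_lim = h_lim·A = 4.084e-04 · 6.705e-05 = 2.738e-08 m³.
Thus life L = V_lim·H/(K·W) = 2.738e-08 · 5.822e+09 / (3.369e-05 · 187.4) = 2.525e+04 m.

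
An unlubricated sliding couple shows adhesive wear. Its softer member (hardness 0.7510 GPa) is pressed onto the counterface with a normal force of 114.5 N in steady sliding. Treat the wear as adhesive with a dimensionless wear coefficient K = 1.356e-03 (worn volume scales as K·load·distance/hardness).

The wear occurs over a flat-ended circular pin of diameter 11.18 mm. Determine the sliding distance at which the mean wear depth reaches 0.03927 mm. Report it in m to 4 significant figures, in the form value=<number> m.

value=18.65 m

Intermediates are printed rounded — the algebra carries exact precision, and rounded once at the end: 4 significant figures.
Hardness H = 0.7510 GPa = 7.510e+08 Pa.
Pin diameter d = 11.18 mm = 0.01118 m. Contact area A = π·d²/4 = π·(0.01118 m)²/4 = 9.817e-05 m².
Depth limit h_lim = 0.03927 mm = 3.927e-05 m.
Restated in SI base units: W = 114.5 N, H = 7.510e+08 Pa, K = 1.356e-03.
Permissible volume V_lim = h_lim·A = 3.927e-05 · 9.817e-05 = 3.855e-09 m³.
Thus life L = V_lim·H/(K·W) = 3.855e-09 · 7.510e+08 / (1.356e-03 · 114.5) = 18.65 m.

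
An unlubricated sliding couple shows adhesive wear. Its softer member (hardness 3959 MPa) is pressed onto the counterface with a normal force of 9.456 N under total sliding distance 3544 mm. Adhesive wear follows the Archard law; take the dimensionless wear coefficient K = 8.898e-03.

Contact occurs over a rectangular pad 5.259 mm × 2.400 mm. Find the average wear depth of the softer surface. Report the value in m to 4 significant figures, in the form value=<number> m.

value=5.968e-06 m

The computation holds exact precision. Intermediates are shown rounded — rounded once at the end to 4 significant figures.
The distance L = 3544 mm = 3.544 m.
Hardness H = 3959 MPa = 3.959e+09 Pa.
Pad sides 5.259 mm × 2.400 mm = 0.005259 m × 0.002400 m. Contact area A = 0.005259 m × 0.002400 m = 1.262e-05 m².
In SI base units: W = 9.456 N, H = 3.959e+09 Pa, K = 8.898e-03.
By Archard's law, V = K·W·L/H = 8.898e-03 · 9.456 · 3.544 / 3.959e+09 = 7.532e-11 m³.
Depth of wear h = V/A = 7.532e-11 / 1.262e-05 = 5.968e-06 m.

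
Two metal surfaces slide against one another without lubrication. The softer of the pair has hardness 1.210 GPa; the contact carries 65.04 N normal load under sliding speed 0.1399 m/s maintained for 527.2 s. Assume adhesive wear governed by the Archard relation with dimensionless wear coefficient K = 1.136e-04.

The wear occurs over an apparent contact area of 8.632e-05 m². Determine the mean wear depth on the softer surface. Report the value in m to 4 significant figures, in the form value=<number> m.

value=5.217e-06 m

Every step holds exact precision; displayed values are rounded, and one last rounding to 4 significant digits.
Sliding distance L = v·t = 0.1399 m/s × 527.2 s = 73.76 m.
Hardness H = 1.210 GPa = 1.210e+09 Pa.
As SI base values: W = 65.04 N, H = 1.210e+09 Pa, K = 1.136e-04.
The Archard volume V = K·W·L/H = 1.136e-04 · 65.04 · 73.76 / 1.210e+09 = 4.504e-10 m³.
Average depth h = V/A = 4.504e-10 / 8.632e-05 = 5.217e-06 m.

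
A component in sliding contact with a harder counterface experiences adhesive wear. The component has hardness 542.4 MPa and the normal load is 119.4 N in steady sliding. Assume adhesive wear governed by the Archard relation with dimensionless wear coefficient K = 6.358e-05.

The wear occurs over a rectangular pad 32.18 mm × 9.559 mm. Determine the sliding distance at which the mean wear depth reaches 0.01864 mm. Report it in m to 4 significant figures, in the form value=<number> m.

Intermediates appear rounded — all working math runs at full float precision. Rounded once at the end, at four significant digits.
Hardness H = 542.4 MPa = 5.424e+08 Pa.
Pad sides 32.18 mm × 9.559 mm = 0.03218 m × 0.009559 m. Contact area A = 0.03218 m × 0.009559 m = 3.076e-04 m².
Depth limit h_lim = 0.01864 mm = 1.864e-05 m.
SI base units throughout: W = 119.4 N, H = 5.424e+08 Pa, K = 6.358e-05.
Volume at the limit: V_lim = h_lim·A = 1.864e-05 · 3.076e-04 = 5.734e-09 m³.
So the life L = V_lim·H/(K·W) = 5.734e-09 · 5.424e+08 / (6.358e-05 · 119.4) = 409.7 m.

value=409.7 m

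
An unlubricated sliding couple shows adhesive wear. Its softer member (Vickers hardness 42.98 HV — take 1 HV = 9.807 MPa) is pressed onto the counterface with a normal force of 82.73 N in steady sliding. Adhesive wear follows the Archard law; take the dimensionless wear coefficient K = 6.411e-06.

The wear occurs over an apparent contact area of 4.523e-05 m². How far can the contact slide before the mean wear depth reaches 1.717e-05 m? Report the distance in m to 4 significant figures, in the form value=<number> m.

Intermediates are printed rounded — the computation runs at full precision, and a single final rounding to four significant figures.
Hardness H = 42.98 HV × 9.807 MPa/HV = 421.5 MPa = 4.215e+08 Pa.
Working in SI base units: W = 82.73 N, H = 4.215e+08 Pa, K = 6.411e-06.
Wearable volume V_lim = h_lim·A = 1.717e-05 · 4.523e-05 = 7.766e-10 m³.
So the life L = V_lim·H/(K·W) = 7.766e-10 · 4.215e+08 / (6.411e-06 · 82.73) = 617.2 m.

value=617.2 m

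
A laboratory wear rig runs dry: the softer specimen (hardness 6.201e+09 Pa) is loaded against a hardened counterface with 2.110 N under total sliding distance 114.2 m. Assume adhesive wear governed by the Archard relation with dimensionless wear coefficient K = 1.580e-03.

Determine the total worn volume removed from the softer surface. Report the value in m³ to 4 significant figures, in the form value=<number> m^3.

value=6.140e-11 m^3

Intermediates are shown rounded — each operation holds exact precision — a single final rounding, at four significant figures.
Collected in SI base units: W = 2.110 N, H = 6.201e+09 Pa, K = 1.580e-03.
Volume removed: V = K·W·L/H = 1.580e-03 · 2.110 · 114.2 / 6.201e+09 = 6.140e-11 m³.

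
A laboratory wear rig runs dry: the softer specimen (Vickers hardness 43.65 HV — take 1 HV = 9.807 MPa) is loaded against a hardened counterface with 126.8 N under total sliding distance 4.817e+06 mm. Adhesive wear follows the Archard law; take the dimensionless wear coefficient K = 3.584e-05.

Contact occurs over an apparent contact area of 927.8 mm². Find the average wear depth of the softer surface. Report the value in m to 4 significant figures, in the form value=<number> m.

The algebra runs at full float precision. The intermediates are printed rounded. Rounded once at the end to four significant figures.
Convert: Distance L = 4.817e+06 mm = 4817 m.
Convert: Hardness H = 43.65 HV × 9.807 MPa/HV = 428.1 MPa = 4.281e+08 Pa.
Convert: Contact area A = 927.8 mm² = 9.278e-04 m².
Working in SI base units: W = 126.8 N, H = 4.281e+08 Pa, K = 3.584e-05.
Wear volume V = K·W·L/H = 3.584e-05 · 126.8 · 4817 / 4.281e+08 = 5.114e-08 m³.
Mean depth h = V/A = 5.114e-08 / 9.278e-04 = 5.512e-05 m.

value=5.512e-05 m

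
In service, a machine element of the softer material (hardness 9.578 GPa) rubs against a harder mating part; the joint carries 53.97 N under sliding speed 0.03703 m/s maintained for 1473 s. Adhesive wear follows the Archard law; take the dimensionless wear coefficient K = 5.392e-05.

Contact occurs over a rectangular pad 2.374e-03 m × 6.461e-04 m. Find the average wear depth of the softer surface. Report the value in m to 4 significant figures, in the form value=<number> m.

The intermediates are shown rounded; each operation carries full float precision, and one final rounding, at 4 significant figures.
Distance L = v·t = 0.03703 m/s × 1473 s = 54.55 m.
Hardness H = 9.578 GPa = 9.578e+09 Pa.
Contact area A = 2.374e-03 m × 6.461e-04 m = 1.534e-06 m².
In SI base units, W = 53.97 N, H = 9.578e+09 Pa, K = 5.392e-05.
Apply Archard: V = K·W·L/H = 5.392e-05 · 53.97 · 54.55 / 9.578e+09 = 1.657e-11 m³.
Mean wear depth h = V/A = 1.657e-11 / 1.534e-06 = 1.080e-05 m.

value=1.080e-05 m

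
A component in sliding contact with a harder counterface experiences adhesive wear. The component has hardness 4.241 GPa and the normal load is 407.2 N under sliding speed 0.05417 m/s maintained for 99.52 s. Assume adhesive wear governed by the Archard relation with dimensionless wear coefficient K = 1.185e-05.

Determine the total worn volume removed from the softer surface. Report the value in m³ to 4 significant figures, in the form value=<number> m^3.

value=6.134e-12 m^3

Each operation holds full float precision — the intermediates are shown rounded, and a lone final rounding: four significant figures.
Convert: Distance L = v·t = 0.05417 m/s × 99.52 s = 5.391 m.
Convert: Hardness H = 4.241 GPa = 4.241e+09 Pa.
In SI base units, W = 407.2 N, H = 4.241e+09 Pa, K = 1.185e-05.
Archard volume V = K·W·L/H = 1.185e-05 · 407.2 · 5.391 / 4.241e+09 = 6.134e-12 m³.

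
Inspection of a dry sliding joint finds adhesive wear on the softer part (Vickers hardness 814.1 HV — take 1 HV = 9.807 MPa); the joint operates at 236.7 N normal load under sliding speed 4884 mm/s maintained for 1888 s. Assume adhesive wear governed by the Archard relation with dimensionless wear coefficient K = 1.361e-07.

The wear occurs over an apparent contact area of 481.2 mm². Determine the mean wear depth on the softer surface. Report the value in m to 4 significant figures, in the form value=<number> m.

Each operation holds exact precision. Intermediate values are shown rounded — one last rounding to 4 significant figures.
Sliding speed v = 4884 mm/s = 4.884 m/s. Distance covered L = v·t = 4.884 m/s × 1888 s = 9221 m.
Hardness H = 814.1 HV × 9.807 MPa/HV = 7984 MPa = 7.984e+09 Pa.
Contact area A = 481.2 mm² = 4.812e-04 m².
As SI base values: W = 236.7 N, H = 7.984e+09 Pa, K = 1.361e-07.
Archard relation: V = K·W·L/H = 1.361e-07 · 236.7 · 9221 / 7.984e+09 = 3.721e-11 m³.
Depth h = V/A = 3.721e-11 / 4.812e-04 = 7.732e-08 m.

value=7.732e-08 m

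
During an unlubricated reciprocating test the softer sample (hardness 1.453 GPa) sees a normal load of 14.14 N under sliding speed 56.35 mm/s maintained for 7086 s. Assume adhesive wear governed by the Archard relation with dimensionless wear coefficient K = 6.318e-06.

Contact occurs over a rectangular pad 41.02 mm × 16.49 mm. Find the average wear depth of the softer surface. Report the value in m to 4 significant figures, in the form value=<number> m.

All working math holds full precision — intermediate values are printed rounded; one final rounding: 4 significant figures.
Sliding speed v = 56.35 mm/s = 0.05635 m/s. Path length L = v·t = 0.05635 m/s × 7086 s = 399.3 m.
Hardness H = 1.453 GPa = 1.453e+09 Pa.
Pad sides 41.02 mm × 16.49 mm = 0.04102 m × 0.01649 m. Contact area A = 0.04102 m × 0.01649 m = 6.764e-04 m².
Collected in SI base units: W = 14.14 N, H = 1.453e+09 Pa, K = 6.318e-06.
By Archard's law, V = K·W·L/H = 6.318e-06 · 14.14 · 399.3 / 1.453e+09 = 2.455e-11 m³.
Mean wear depth h = V/A = 2.455e-11 / 6.764e-04 = 3.629e-08 m.

value=3.629e-08 m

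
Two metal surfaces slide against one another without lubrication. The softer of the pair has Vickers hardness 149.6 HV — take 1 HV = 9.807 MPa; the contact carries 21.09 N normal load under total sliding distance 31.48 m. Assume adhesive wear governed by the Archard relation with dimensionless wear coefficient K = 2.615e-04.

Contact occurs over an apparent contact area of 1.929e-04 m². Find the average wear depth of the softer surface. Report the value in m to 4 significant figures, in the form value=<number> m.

Intermediates appear rounded — all working math maintains full precision, and rounded once at the end: 4 significant figures.
Convert: Hardness H = 149.6 HV × 9.807 MPa/HV = 1467 MPa = 1.467e+09 Pa.
Collected in SI base units: W = 21.09 N, H = 1.467e+09 Pa, K = 2.615e-04.
The Archard volume V = K·W·L/H = 2.615e-04 · 21.09 · 31.48 / 1.467e+09 = 1.183e-10 m³.
Mean depth h = V/A = 1.183e-10 / 1.929e-04 = 6.135e-07 m.

value=6.135e-07 m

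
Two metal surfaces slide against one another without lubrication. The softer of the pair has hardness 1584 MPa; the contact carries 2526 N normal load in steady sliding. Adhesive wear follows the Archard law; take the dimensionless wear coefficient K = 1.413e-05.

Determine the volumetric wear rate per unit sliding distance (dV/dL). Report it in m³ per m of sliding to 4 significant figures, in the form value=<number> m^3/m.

value=2.253e-11 m^3/m

The algebra carries full float precision; displayed values are rounded; one last rounding to four significant figures.
Convert: Hardness H = 1584 MPa = 1.584e+09 Pa.
Collected in SI base units: W = 2526 N, H = 1.584e+09 Pa, K = 1.413e-05.
Sliding wear rate dV/dL = K·W/H, so: 1.413e-05 · 2526 / 1.584e+09 = 2.253e-11 m³/m.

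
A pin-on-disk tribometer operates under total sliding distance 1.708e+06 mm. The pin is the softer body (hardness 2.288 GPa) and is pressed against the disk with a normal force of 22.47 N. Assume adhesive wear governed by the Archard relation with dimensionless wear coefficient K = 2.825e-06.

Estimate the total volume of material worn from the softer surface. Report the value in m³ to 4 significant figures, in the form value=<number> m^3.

value=4.739e-11 m^3

Intermediate values are printed rounded; all working math carries full precision — a lone final rounding to four significant digits.
The distance L = 1.708e+06 mm = 1708 m.
Hardness H = 2.288 GPa = 2.288e+09 Pa.
As SI base values: W = 22.47 N, H = 2.288e+09 Pa, K = 2.825e-06.
Volume removed: V = K·W·L/H = 2.825e-06 · 22.47 · 1708 / 2.288e+09 = 4.739e-11 m³.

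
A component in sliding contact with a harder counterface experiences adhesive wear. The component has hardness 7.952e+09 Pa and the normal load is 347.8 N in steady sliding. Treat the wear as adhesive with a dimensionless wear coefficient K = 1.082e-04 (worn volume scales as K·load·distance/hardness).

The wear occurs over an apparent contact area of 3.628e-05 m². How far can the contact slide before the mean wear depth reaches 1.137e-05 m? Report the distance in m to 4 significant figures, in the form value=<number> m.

value=87.17 m

Each operation carries full precision — intermediates appear rounded, and a single final rounding, at 4 significant digits.
Working in SI base units: W = 347.8 N, H = 7.952e+09 Pa, K = 1.082e-04.
Wearable volume V_lim = h_lim·A = 1.137e-05 · 3.628e-05 = 4.125e-10 m³.
So the life L = V_lim·H/(K·W) = 4.125e-10 · 7.952e+09 / (1.082e-04 · 347.8) = 87.17 m.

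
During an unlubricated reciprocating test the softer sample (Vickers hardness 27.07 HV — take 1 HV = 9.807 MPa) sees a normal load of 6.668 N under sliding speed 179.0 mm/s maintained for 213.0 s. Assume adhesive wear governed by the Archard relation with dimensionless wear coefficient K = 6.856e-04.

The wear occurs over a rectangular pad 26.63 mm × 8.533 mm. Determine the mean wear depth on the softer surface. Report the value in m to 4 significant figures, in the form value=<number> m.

value=2.889e-06 m

Intermediates are displayed rounded, and all working math runs at full precision, and rounded once at the end: four significant figures.
Convert: Sliding speed v = 179.0 mm/s = 0.1790 m/s. The distance L = v·t = 0.1790 m/s × 213.0 s = 38.13 m.
Convert: Hardness H = 27.07 HV × 9.807 MPa/HV = 265.5 MPa = 2.655e+08 Pa.
Convert: Pad sides 26.63 mm × 8.533 mm = 0.02663 m × 0.008533 m. Contact area A = 0.02663 m × 0.008533 m = 2.272e-04 m².
In SI base units, W = 6.668 N, H = 2.655e+08 Pa, K = 6.856e-04.
Volume removed: V = K·W·L/H = 6.856e-04 · 6.668 · 38.13 / 2.655e+08 = 6.566e-10 m³.
Average depth h = V/A = 6.566e-10 / 2.272e-04 = 2.889e-06 m.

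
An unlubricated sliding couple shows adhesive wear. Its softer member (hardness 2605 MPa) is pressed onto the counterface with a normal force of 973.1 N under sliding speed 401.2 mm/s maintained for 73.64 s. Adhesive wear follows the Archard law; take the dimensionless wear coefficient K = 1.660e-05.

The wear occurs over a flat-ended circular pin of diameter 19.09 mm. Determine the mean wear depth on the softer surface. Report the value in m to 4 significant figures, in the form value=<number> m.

value=6.401e-07 m

The intermediates are printed rounded — all working math keeps exact precision. Rounded once at the end, at four significant digits.
Convert: Sliding speed v = 401.2 mm/s = 0.4012 m/s. Sliding distance L = v·t = 0.4012 m/s × 73.64 s = 29.54 m.
Convert: Hardness H = 2605 MPa = 2.605e+09 Pa.
Convert: Pin diameter d = 19.09 mm = 0.01909 m. Contact area A = π·d²/4 = π·(0.01909 m)²/4 = 2.862e-04 m².
Restated in SI base units: W = 973.1 N, H = 2.605e+09 Pa, K = 1.660e-05.
Volume removed: V = K·W·L/H = 1.660e-05 · 973.1 · 29.54 / 2.605e+09 = 1.832e-10 m³.
Mean depth h = V/A = 1.832e-10 / 2.862e-04 = 6.401e-07 m.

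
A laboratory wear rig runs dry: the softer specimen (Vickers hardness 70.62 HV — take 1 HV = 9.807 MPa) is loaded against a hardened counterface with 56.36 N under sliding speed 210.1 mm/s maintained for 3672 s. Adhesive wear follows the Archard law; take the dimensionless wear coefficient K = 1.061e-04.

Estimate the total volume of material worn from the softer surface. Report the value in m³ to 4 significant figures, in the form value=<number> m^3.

value=6.661e-09 m^3

All arithmetic holds full precision; the intermediates are displayed rounded, and one last rounding, at four significant digits.
Convert: Sliding speed v = 210.1 mm/s = 0.2101 m/s. Sliding distance L = v·t = 0.2101 m/s × 3672 s = 771.5 m.
Convert: Hardness H = 70.62 HV × 9.807 MPa/HV = 692.6 MPa = 6.926e+08 Pa.
SI base units throughout: W = 56.36 N, H = 6.926e+08 Pa, K = 1.061e-04.
Apply Archard: V = K·W·L/H = 1.061e-04 · 56.36 · 771.5 / 6.926e+08 = 6.661e-09 m³.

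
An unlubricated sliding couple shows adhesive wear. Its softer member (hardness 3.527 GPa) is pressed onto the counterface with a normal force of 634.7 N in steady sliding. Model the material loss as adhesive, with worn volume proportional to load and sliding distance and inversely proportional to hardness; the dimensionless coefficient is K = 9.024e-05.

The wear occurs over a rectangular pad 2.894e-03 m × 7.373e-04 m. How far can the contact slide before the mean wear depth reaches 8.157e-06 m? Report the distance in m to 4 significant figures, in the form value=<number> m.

Every step keeps full float precision — the intermediates appear rounded. Rounded once at the end: 4 significant figures.
Convert: Hardness H = 3.527 GPa = 3.527e+09 Pa.
Convert: Contact area A = 2.894e-03 m × 7.373e-04 m = 2.134e-06 m².
In SI base units, W = 634.7 N, H = 3.527e+09 Pa, K = 9.024e-05.
Volume at the limit: V_lim = h_lim·A = 8.157e-06 · 2.134e-06 = 1.740e-11 m³.
Life L = V_lim·H/(K·W) = 1.740e-11 · 3.527e+09 / (9.024e-05 · 634.7) = 1.072 m.

value=1.072 m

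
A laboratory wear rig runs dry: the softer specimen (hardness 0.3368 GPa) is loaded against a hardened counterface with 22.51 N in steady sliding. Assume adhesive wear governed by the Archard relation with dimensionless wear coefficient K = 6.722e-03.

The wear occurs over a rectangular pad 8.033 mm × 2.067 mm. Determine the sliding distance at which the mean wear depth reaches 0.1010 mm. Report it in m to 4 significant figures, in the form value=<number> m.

Each operation carries full float precision. Intermediates are shown rounded, and a lone final rounding: four significant digits.
Hardness H = 0.3368 GPa = 3.368e+08 Pa.
Pad sides 8.033 mm × 2.067 mm = 0.008033 m × 0.002067 m. Contact area A = 0.008033 m × 0.002067 m = 1.660e-05 m².
Depth limit h_lim = 0.1010 mm = 1.010e-04 m.
Restated in SI base units: W = 22.51 N, H = 3.368e+08 Pa, K = 6.722e-03.
Wearable volume V_lim = h_lim·A = 1.010e-04 · 1.660e-05 = 1.677e-09 m³.
Thus life L = V_lim·H/(K·W) = 1.677e-09 · 3.368e+08 / (6.722e-03 · 22.51) = 3.733 m.

value=3.733 m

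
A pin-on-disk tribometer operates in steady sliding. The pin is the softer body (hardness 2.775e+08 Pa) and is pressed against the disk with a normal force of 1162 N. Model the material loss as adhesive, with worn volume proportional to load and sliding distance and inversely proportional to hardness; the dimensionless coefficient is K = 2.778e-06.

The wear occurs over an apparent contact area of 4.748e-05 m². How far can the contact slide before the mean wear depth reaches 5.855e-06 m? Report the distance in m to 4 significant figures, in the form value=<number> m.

The computation keeps exact precision. Shown intermediates are rounded; a lone final rounding, at four significant figures.
In SI base units, W = 1162 N, H = 2.775e+08 Pa, K = 2.778e-06.
Volume at the limit: V_lim = h_lim·A = 5.855e-06 · 4.748e-05 = 2.780e-10 m³.
Life L = V_lim·H/(K·W) = 2.780e-10 · 2.775e+08 / (2.778e-06 · 1162) = 23.90 m.

value=23.90 m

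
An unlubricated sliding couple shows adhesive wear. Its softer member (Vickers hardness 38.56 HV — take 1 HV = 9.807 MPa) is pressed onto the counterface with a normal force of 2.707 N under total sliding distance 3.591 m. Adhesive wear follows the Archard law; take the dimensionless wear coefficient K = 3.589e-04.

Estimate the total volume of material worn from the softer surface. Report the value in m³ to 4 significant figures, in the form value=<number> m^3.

The algebra maintains full precision, and intermediates are printed rounded, and a lone final rounding: four significant figures.
Hardness H = 38.56 HV × 9.807 MPa/HV = 378.2 MPa = 3.782e+08 Pa.
As SI base values: W = 2.707 N, H = 3.782e+08 Pa, K = 3.589e-04.
Wear volume V = K·W·L/H = 3.589e-04 · 2.707 · 3.591 / 3.782e+08 = 9.226e-12 m³.

value=9.226e-12 m^3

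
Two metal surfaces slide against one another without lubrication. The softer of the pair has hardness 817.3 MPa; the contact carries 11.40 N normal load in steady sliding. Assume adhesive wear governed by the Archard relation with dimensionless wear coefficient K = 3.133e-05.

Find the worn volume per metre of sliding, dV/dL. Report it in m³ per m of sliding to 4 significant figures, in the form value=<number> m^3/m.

The algebra runs at exact precision; displayed values are rounded — a lone final rounding: four significant figures.
Convert: Hardness H = 817.3 MPa = 8.173e+08 Pa.
Collected in SI base units: W = 11.40 N, H = 8.173e+08 Pa, K = 3.133e-05.
Sliding wear rate dV/dL = K·W/H, so: 3.133e-05 · 11.40 / 8.173e+08 = 4.370e-13 m³/m.

value=4.370e-13 m^3/m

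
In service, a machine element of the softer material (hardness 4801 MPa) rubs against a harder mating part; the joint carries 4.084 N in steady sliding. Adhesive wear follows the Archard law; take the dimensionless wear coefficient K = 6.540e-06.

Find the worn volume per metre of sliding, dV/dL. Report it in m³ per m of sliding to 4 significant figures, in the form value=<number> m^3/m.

All arithmetic keeps full precision — intermediate values appear rounded. Rounded once at the end to four significant digits.
Hardness H = 4801 MPa = 4.801e+09 Pa.
SI base units throughout: W = 4.084 N, H = 4.801e+09 Pa, K = 6.540e-06.
Volumetric rate dV/dL = K·W/H — distance-free: 6.540e-06 · 4.084 / 4.801e+09 = 5.563e-15 m³/m.

value=5.563e-15 m^3/m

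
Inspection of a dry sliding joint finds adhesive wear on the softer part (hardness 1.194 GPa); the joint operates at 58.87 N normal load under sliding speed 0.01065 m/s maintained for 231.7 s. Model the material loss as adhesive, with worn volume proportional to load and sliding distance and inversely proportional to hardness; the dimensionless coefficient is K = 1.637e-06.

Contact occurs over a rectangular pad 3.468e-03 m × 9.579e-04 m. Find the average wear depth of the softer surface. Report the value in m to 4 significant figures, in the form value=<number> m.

value=5.995e-08 m

Intermediates are printed rounded, and the algebra carries exact precision; a single final rounding to 4 significant figures.
Path length L = v·t = 0.01065 m/s × 231.7 s = 2.468 m.
Hardness H = 1.194 GPa = 1.194e+09 Pa.
Contact area A = 3.468e-03 m × 9.579e-04 m = 3.322e-06 m².
As SI base values: W = 58.87 N, H = 1.194e+09 Pa, K = 1.637e-06.
Volume removed: V = K·W·L/H = 1.637e-06 · 58.87 · 2.468 / 1.194e+09 = 1.992e-13 m³.
Wear depth h = V/A = 1.992e-13 / 3.322e-06 = 5.995e-08 m.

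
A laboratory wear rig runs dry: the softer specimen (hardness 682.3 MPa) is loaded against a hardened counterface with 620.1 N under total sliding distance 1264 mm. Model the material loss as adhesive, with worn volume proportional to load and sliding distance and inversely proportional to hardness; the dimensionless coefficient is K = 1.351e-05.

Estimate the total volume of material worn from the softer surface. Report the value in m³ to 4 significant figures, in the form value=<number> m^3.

Each operation keeps full precision — the intermediates are displayed rounded; a lone final rounding: 4 significant figures.
The distance L = 1264 mm = 1.264 m.
Hardness H = 682.3 MPa = 6.823e+08 Pa.
Working in SI base units: W = 620.1 N, H = 6.823e+08 Pa, K = 1.351e-05.
Archard volume V = K·W·L/H = 1.351e-05 · 620.1 · 1.264 / 6.823e+08 = 1.552e-11 m³.

value=1.552e-11 m^3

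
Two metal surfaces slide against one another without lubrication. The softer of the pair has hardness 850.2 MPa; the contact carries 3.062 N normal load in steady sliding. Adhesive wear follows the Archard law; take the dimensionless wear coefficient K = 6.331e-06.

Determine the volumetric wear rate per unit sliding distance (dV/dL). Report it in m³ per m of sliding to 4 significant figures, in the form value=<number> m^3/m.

value=2.280e-14 m^3/m

All working math runs at full precision. The intermediates appear rounded. Rounded once at the end to four significant figures.
Convert: Hardness H = 850.2 MPa = 8.502e+08 Pa.
In SI base units: W = 3.062 N, H = 8.502e+08 Pa, K = 6.331e-06.
Sliding wear rate dV/dL = K·W/H (no L dependence): 6.331e-06 · 3.062 / 8.502e+08 = 2.280e-14 m³/m.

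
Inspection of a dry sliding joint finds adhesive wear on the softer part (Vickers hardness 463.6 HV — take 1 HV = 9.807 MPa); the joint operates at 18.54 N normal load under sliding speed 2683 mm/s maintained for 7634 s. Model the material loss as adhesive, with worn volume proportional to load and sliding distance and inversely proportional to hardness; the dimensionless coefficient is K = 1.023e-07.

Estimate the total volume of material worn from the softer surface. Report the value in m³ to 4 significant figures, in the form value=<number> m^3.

Intermediate values are printed rounded. All working math holds full precision, and rounded once at the end, at 4 significant digits.
Sliding speed v = 2683 mm/s = 2.683 m/s. Distance L = v·t = 2.683 m/s × 7634 s = 2.048e+04 m.
Hardness H = 463.6 HV × 9.807 MPa/HV = 4547 MPa = 4.547e+09 Pa.
Working in SI base units: W = 18.54 N, H = 4.547e+09 Pa, K = 1.023e-07.
Archard volume V = K·W·L/H = 1.023e-07 · 18.54 · 2.048e+04 / 4.547e+09 = 8.544e-12 m³.

value=8.544e-12 m^3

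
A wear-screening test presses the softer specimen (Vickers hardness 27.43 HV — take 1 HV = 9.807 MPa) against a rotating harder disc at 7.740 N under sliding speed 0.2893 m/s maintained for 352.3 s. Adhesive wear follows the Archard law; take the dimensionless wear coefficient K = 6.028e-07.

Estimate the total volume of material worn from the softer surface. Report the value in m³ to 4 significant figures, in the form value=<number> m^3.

value=1.768e-12 m^3

The intermediates are printed rounded — the algebra carries full float precision — a lone final rounding, at four significant figures.
Convert: Path length L = v·t = 0.2893 m/s × 352.3 s = 101.9 m.
Convert: Hardness H = 27.43 HV × 9.807 MPa/HV = 269.0 MPa = 2.690e+08 Pa.
SI base units throughout: W = 7.740 N, H = 2.690e+08 Pa, K = 6.028e-07.
The Archard volume V = K·W·L/H = 6.028e-07 · 7.740 · 101.9 / 2.690e+08 = 1.768e-12 m³.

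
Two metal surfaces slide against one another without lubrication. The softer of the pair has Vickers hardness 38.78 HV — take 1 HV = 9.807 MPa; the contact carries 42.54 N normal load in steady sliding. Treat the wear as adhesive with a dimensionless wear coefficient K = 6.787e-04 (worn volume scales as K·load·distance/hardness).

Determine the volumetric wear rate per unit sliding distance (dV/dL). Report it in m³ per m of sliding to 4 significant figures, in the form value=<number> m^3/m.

value=7.592e-11 m^3/m

The algebra maintains full float precision; the intermediates are shown rounded, and one final rounding: 4 significant digits.
Convert: Hardness H = 38.78 HV × 9.807 MPa/HV = 380.3 MPa = 3.803e+08 Pa.
Restated in SI base units: W = 42.54 N, H = 3.803e+08 Pa, K = 6.787e-04.
Rate of wear dV/dL = K·W/H (no L dependence): 6.787e-04 · 42.54 / 3.803e+08 = 7.592e-11 m³/m.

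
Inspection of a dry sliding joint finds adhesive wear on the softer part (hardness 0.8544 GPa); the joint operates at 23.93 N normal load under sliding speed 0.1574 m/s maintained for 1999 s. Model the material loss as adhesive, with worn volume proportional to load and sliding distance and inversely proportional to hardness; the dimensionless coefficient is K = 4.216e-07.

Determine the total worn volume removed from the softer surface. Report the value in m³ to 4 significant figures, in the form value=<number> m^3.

The algebra maintains full precision, and the intermediates are printed rounded; one last rounding: 4 significant digits.
Convert: Distance covered L = v·t = 0.1574 m/s × 1999 s = 314.6 m.
Convert: Hardness H = 0.8544 GPa = 8.544e+08 Pa.
Expressed in SI base units: W = 23.93 N, H = 8.544e+08 Pa, K = 4.216e-07.
Volume removed: V = K·W·L/H = 4.216e-07 · 23.93 · 314.6 / 8.544e+08 = 3.715e-12 m³.

value=3.715e-12 m^3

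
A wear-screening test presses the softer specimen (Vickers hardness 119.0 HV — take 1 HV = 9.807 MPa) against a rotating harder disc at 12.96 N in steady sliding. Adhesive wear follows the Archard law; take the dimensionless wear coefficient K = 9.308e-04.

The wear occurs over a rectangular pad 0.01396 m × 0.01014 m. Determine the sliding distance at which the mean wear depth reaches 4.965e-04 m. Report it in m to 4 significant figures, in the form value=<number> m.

value=6799 m

Displayed values are rounded — all arithmetic holds full float precision, and one last rounding to four significant digits.
Convert: Hardness H = 119.0 HV × 9.807 MPa/HV = 1167 MPa = 1.167e+09 Pa.
Convert: Contact area A = 0.01396 m × 0.01014 m = 1.416e-04 m².
Expressed in SI base units: W = 12.96 N, H = 1.167e+09 Pa, K = 9.308e-04.
Limit volume V_lim = h_lim·A = 4.965e-04 · 1.416e-04 = 7.028e-08 m³.
Inverting, life L = V_lim·H/(K·W) = 7.028e-08 · 1.167e+09 / (9.308e-04 · 12.96) = 6799 m.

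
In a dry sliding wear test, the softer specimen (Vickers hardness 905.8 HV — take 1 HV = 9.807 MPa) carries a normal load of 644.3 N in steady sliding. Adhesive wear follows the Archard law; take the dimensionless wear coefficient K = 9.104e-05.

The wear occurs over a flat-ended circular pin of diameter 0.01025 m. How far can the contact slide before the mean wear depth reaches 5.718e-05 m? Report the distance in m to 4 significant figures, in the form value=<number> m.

Intermediates are printed rounded. Every step carries full precision — rounded once at the end to four significant digits.
Hardness H = 905.8 HV × 9.807 MPa/HV = 8883 MPa = 8.883e+09 Pa.
Contact area A = π·d²/4 = π·(0.01025 m)²/4 = 8.252e-05 m².
As SI base values: W = 644.3 N, H = 8.883e+09 Pa, K = 9.104e-05.
Allowed volume V_lim = h_lim·A = 5.718e-05 · 8.252e-05 = 4.718e-09 m³.
Thus life L = V_lim·H/(K·W) = 4.718e-09 · 8.883e+09 / (9.104e-05 · 644.3) = 714.5 m.

value=714.5 m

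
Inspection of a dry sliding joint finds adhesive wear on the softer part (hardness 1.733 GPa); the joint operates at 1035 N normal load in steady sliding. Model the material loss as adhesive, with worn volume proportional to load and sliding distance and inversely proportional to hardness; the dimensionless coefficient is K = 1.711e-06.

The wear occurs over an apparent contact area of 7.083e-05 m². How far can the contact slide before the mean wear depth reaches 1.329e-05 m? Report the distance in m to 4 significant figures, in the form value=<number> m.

value=921.2 m

The computation holds full precision, and quoted intermediates are rounded. Rounded once at the end: four significant figures.
Hardness H = 1.733 GPa = 1.733e+09 Pa.
Expressed in SI base units: W = 1035 N, H = 1.733e+09 Pa, K = 1.711e-06.
Volume at the limit: V_lim = h_lim·A = 1.329e-05 · 7.083e-05 = 9.413e-10 m³.
Sliding life L = V_lim·H/(K·W) = 9.413e-10 · 1.733e+09 / (1.711e-06 · 1035) = 921.2 m.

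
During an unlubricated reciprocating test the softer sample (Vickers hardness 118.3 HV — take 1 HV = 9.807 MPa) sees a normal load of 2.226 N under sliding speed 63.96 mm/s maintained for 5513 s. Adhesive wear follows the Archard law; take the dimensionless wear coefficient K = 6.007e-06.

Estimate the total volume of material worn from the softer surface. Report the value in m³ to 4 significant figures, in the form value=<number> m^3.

value=4.064e-12 m^3

The algebra holds exact precision — intermediates appear rounded — a single final rounding to four significant figures.
Convert: Sliding speed v = 63.96 mm/s = 0.06396 m/s. Distance covered L = v·t = 0.06396 m/s × 5513 s = 352.6 m.
Convert: Hardness H = 118.3 HV × 9.807 MPa/HV = 1160 MPa = 1.160e+09 Pa.
Working in SI base units: W = 2.226 N, H = 1.160e+09 Pa, K = 6.007e-06.
The Archard volume V = K·W·L/H = 6.007e-06 · 2.226 · 352.6 / 1.160e+09 = 4.064e-12 m³.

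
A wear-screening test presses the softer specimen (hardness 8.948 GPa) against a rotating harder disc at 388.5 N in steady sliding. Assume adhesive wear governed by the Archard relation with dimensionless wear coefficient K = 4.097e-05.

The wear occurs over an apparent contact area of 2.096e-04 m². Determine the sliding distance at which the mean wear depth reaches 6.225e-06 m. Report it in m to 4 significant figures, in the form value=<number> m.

Each operation maintains full precision — the intermediates are shown rounded; one last rounding to four significant digits.
Convert: Hardness H = 8.948 GPa = 8.948e+09 Pa.
Expressed in SI base units: W = 388.5 N, H = 8.948e+09 Pa, K = 4.097e-05.
At the depth limit, V_lim = h_lim·A = 6.225e-06 · 2.096e-04 = 1.305e-09 m³.
Sliding life L = V_lim·H/(K·W) = 1.305e-09 · 8.948e+09 / (4.097e-05 · 388.5) = 733.5 m.

value=733.5 m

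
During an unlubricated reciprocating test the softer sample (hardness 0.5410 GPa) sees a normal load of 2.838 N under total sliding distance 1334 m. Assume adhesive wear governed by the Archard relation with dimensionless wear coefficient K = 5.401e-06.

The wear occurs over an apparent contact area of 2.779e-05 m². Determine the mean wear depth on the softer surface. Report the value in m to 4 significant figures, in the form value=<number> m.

value=1.360e-06 m

Each operation holds full float precision. Displayed values are rounded; a lone final rounding to four significant figures.
Convert: Hardness H = 0.5410 GPa = 5.410e+08 Pa.
As SI base values: W = 2.838 N, H = 5.410e+08 Pa, K = 5.401e-06.
Wear volume V = K·W·L/H = 5.401e-06 · 2.838 · 1334 / 5.410e+08 = 3.780e-11 m³.
Mean wear depth h = V/A = 3.780e-11 / 2.779e-05 = 1.360e-06 m.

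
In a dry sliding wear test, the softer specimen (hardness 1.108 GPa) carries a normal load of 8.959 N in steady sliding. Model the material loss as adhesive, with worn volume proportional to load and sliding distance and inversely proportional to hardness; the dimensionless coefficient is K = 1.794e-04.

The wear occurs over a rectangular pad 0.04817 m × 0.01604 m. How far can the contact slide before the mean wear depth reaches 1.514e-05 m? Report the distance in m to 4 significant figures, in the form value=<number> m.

value=8064 m

The algebra maintains full float precision, and the intermediates appear rounded; rounded just once to 4 significant digits.
Hardness H = 1.108 GPa = 1.108e+09 Pa.
Contact area A = 0.04817 m × 0.01604 m = 7.726e-04 m².
Working in SI base units: W = 8.959 N, H = 1.108e+09 Pa, K = 1.794e-04.
Limit volume V_lim = h_lim·A = 1.514e-05 · 7.726e-04 = 1.170e-08 m³.
Thus life L = V_lim·H/(K·W) = 1.170e-08 · 1.108e+09 / (1.794e-04 · 8.959) = 8064 m.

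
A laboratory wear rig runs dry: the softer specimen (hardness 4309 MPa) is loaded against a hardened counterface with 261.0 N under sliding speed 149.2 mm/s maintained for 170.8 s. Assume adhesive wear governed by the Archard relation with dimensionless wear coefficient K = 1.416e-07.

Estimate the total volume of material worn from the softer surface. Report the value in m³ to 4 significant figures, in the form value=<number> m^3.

value=2.186e-13 m^3

The intermediates appear rounded. Every step holds full float precision. Rounded just once: four significant figures.
Convert: Sliding speed v = 149.2 mm/s = 0.1492 m/s. Distance L = v·t = 0.1492 m/s × 170.8 s = 25.48 m.
Convert: Hardness H = 4309 MPa = 4.309e+09 Pa.
As SI base values: W = 261.0 N, H = 4.309e+09 Pa, K = 1.416e-07.
By Archard's law, V = K·W·L/H = 1.416e-07 · 261.0 · 25.48 / 4.309e+09 = 2.186e-13 m³.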